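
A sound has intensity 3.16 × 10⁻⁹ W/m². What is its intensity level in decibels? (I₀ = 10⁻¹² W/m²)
β = 10·log₁₀(I/I₀) = 35 dB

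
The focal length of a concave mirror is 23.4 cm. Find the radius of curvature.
R = 2|f| = 46.8 cm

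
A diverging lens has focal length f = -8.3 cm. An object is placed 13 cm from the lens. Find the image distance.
1/di = 1/f − 1/do → di = -5.066 cm (virtual image)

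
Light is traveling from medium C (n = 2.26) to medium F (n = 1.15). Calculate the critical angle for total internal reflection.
θc = arcsin(n₂/n₁) = 30.59°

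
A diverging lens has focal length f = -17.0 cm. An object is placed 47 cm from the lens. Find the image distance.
1/di = 1/f − 1/do → di = -12.48 cm (virtual image)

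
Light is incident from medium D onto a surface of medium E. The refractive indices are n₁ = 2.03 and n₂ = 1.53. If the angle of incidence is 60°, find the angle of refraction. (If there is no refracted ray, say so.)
sin θ₂ = (n₁/n₂)·sin θ₁ = 1.149 > 1, so there is no refracted ray — the light undergoes total internal reflection.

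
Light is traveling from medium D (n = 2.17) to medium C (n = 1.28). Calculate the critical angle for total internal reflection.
θc = arcsin(n₂/n₁) = 36.15°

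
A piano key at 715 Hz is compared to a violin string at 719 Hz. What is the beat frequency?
4 Hz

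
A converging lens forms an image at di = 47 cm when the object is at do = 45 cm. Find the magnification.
M = −di/do = -1.044 (inverted image)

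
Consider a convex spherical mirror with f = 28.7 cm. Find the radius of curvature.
R = 2|f| = 57.4 cm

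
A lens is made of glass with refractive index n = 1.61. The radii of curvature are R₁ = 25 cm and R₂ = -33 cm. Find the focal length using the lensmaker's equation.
1/f = (n − 1)(1/R₁ − 1/R₂) → f = 23.32 cm (converging lens)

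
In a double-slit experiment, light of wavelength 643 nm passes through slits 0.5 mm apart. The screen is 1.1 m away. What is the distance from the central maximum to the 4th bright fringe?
y = mλL/d = 5.658 mm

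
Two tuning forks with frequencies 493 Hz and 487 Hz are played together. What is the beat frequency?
6 Hz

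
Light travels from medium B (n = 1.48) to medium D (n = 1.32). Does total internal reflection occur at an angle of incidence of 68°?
θc = arcsin(n₂/n₁) = 63.11°; 68° > θc, so yes — total internal reflection.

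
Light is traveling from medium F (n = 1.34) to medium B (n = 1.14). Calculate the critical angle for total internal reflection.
θc = arcsin(n₂/n₁) = 58.29°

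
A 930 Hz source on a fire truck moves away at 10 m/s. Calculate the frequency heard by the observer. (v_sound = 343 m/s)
f_obs = f·v/(v + v_s) = 903.7 Hz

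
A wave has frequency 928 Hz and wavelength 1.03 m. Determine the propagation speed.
v = fλ = 955.8 m/s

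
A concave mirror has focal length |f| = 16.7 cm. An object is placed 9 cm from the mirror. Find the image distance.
f = +16.7 cm (concave); 1/di = 1/f − 1/do → di = -19.52 cm (virtual image, behind mirror)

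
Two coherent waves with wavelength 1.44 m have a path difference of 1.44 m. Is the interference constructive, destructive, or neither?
constructive — path difference = 1λ, a whole number of wavelengths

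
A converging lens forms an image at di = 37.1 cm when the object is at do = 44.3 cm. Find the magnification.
M = −di/do = -0.8375 (inverted image)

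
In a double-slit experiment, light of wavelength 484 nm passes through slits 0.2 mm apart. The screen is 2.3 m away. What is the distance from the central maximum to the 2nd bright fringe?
y = mλL/d = 11.13 mm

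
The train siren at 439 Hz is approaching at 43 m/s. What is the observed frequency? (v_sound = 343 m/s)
f_obs = f·v/(v − v_s) = 501.9 Hz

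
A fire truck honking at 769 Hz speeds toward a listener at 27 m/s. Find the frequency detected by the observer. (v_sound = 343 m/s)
f_obs = f·v/(v − v_s) = 834.7 Hz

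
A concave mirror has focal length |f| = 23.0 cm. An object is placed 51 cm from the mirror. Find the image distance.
f = +23.0 cm (concave); 1/di = 1/f − 1/do → di = 41.89 cm (real image, in front of mirror)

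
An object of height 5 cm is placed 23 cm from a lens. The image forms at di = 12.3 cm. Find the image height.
hi = (-di/do) × ho = -2.674 cm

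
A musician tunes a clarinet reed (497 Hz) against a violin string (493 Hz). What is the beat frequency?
4 Hz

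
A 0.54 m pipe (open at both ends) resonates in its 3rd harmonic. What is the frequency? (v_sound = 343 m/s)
fₙ = nv/(2L) = 952.8 Hz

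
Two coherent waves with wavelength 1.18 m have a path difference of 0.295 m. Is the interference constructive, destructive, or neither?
neither (partial) — path difference = 0.25λ, neither a whole number of wavelengths nor an odd multiple of λ/2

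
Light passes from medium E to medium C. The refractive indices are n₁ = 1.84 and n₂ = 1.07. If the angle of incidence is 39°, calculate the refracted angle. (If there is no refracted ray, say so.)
sin θ₂ = (n₁/n₂)·sin θ₁ = 1.082 > 1, so there is no refracted ray — the light undergoes total internal reflection.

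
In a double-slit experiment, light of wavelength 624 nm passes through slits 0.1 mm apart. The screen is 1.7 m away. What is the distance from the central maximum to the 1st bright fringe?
y = mλL/d = 10.61 mm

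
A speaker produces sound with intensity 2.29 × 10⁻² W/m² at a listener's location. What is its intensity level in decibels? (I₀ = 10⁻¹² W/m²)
β = 10·log₁₀(I/I₀) = 103.6 dB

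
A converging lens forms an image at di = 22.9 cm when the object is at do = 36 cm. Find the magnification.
M = −di/do = -0.6361 (inverted image)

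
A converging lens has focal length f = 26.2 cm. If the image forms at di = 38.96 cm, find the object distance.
1/do = 1/f − 1/di → do = 80 cm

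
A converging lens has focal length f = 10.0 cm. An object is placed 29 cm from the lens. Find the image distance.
1/di = 1/f − 1/do → di = 15.26 cm (real image)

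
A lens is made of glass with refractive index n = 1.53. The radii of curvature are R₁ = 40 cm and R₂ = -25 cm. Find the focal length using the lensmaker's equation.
1/f = (n − 1)(1/R₁ − 1/R₂) → f = 29.03 cm (converging lens)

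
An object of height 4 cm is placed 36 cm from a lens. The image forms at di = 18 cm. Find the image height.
hi = (-di/do) × ho = -2 cm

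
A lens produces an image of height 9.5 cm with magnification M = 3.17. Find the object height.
ho = |hi|/|M| = 2.997 cm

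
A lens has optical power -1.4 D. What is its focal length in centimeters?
f = 1/P = -71.43 cm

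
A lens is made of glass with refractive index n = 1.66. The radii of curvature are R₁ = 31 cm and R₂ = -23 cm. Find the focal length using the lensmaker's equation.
1/f = (n − 1)(1/R₁ − 1/R₂) → f = 20.01 cm (converging lens)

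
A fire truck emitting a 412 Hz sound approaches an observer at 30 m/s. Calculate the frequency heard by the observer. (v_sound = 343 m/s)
f_obs = f·v/(v − v_s) = 451.5 Hz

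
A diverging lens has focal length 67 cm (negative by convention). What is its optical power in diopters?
P = 1/f = -1.493 D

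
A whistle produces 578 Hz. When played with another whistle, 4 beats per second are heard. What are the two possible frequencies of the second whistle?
f₂ = 578 ± 4 Hz → 582 Hz or 574 Hz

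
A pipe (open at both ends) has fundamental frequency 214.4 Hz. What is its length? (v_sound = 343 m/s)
L = v/(2f₁) = 0.7999 m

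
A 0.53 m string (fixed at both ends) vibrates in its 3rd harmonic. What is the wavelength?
λₙ = 2L/n = 0.3533 m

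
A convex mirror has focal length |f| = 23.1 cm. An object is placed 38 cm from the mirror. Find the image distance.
f = −23.1 cm (convex); 1/di = 1/f − 1/do → di = -14.37 cm (virtual image, behind mirror)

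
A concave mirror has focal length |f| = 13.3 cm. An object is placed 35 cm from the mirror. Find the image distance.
f = +13.3 cm (concave); 1/di = 1/f − 1/do → di = 21.45 cm (real image, in front of mirror)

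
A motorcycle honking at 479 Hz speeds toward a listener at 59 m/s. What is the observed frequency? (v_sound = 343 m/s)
f_obs = f·v/(v − v_s) = 578.5 Hz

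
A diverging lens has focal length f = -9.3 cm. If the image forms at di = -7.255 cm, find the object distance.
1/do = 1/f − 1/di → do = 32.99 cm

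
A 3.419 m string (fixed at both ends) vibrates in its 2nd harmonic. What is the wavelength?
λₙ = 2L/n = 3.419 m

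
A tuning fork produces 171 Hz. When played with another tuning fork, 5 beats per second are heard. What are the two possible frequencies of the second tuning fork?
f₂ = 171 ± 5 Hz → 176 Hz or 166 Hz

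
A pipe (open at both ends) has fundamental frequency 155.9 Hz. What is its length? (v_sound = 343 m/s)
L = v/(2f₁) = 1.1 m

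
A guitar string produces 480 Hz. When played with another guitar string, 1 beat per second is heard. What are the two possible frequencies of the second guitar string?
f₂ = 480 ± 1 Hz → 481 Hz or 479 Hz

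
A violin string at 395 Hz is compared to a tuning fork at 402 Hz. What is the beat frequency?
7 Hz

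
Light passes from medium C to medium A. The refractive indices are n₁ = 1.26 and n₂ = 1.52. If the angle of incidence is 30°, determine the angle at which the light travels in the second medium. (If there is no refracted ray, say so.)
sin θ₂ = (n₁/n₂)·sin θ₁ = 0.4145 → θ₂ = 24.49°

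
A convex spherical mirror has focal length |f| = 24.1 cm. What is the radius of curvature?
R = 2|f| = 48.2 cm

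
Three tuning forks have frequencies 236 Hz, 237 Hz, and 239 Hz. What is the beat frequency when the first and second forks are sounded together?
1 Hz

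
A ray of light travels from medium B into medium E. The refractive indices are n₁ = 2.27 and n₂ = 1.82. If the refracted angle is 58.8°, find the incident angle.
sin θ₁ = (n₂/n₁)·sin θ₂ → θ₁ = 43.3°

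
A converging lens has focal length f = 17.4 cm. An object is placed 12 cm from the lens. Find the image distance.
1/di = 1/f − 1/do → di = -38.67 cm (virtual image)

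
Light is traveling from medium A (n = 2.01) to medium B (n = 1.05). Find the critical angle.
θc = arcsin(n₂/n₁) = 31.49°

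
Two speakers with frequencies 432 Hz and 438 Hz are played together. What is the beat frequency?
6 Hz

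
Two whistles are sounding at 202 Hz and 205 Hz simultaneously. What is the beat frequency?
3 Hz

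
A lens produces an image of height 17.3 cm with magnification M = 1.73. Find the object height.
ho = |hi|/|M| = 10 cm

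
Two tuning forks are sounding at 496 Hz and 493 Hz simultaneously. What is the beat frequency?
3 Hz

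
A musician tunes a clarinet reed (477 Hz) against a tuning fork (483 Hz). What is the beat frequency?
6 Hz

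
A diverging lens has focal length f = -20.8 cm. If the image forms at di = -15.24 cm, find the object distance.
1/do = 1/f − 1/di → do = 57.01 cm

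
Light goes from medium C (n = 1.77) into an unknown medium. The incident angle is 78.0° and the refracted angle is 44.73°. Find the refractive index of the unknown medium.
n₂ = n₁·sin θ₁ / sin θ₂ = 2.46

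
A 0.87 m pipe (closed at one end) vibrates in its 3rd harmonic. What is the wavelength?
λₙ = 4L/n = 1.16 m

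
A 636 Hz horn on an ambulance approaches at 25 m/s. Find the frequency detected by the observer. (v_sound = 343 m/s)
f_obs = f·v/(v − v_s) = 686 Hz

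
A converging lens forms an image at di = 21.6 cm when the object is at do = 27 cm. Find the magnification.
M = −di/do = -0.8 (inverted image)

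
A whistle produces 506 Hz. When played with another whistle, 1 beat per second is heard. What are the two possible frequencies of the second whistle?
f₂ = 506 ± 1 Hz → 507 Hz or 505 Hz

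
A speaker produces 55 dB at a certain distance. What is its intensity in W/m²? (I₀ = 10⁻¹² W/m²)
I = I₀·10^(β/10) = 3.16 × 10⁻⁷ W/m²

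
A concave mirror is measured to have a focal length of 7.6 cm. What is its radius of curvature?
R = 2|f| = 15.2 cm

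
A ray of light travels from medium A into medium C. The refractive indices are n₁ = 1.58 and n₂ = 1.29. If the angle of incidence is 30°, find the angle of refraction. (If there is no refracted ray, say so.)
sin θ₂ = (n₁/n₂)·sin θ₁ = 0.6124 → θ₂ = 37.76°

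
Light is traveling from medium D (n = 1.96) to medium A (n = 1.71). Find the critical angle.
θc = arcsin(n₂/n₁) = 60.74°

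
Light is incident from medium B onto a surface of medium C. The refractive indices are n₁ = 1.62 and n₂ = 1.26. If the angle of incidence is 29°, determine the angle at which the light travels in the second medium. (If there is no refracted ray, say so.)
sin θ₂ = (n₁/n₂)·sin θ₁ = 0.6233 → θ₂ = 38.56°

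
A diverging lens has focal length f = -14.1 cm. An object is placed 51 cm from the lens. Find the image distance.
1/di = 1/f − 1/do → di = -11.05 cm (virtual image)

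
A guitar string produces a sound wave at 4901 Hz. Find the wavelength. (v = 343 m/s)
λ = v/f = 0.06999 m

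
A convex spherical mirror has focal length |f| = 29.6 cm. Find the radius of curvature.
R = 2|f| = 59.2 cm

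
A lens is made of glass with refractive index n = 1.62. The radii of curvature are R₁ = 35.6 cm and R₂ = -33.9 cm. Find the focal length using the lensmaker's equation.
1/f = (n − 1)(1/R₁ − 1/R₂) → f = 28.01 cm (converging lens)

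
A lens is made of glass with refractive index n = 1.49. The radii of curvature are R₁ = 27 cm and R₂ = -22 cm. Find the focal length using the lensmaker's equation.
1/f = (n − 1)(1/R₁ − 1/R₂) → f = 24.74 cm (converging lens)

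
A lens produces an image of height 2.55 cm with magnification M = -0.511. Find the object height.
ho = |hi|/|M| = 4.99 cm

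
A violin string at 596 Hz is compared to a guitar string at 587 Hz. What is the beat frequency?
9 Hz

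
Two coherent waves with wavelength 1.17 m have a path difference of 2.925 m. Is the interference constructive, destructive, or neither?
destructive — path difference = 2.5λ, an odd multiple of λ/2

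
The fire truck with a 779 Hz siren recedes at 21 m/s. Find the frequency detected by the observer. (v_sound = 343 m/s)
f_obs = f·v/(v + v_s) = 734.1 Hz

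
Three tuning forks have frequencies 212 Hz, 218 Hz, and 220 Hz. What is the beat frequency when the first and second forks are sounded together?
6 Hz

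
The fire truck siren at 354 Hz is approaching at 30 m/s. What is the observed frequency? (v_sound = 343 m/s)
f_obs = f·v/(v − v_s) = 387.9 Hz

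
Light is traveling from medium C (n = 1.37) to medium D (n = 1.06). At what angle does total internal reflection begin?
θc = arcsin(n₂/n₁) = 50.69°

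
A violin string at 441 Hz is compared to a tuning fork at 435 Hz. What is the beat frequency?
6 Hz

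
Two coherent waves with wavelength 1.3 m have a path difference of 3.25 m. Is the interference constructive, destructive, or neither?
destructive — path difference = 2.5λ, an odd multiple of λ/2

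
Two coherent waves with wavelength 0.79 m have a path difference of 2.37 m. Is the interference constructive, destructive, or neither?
constructive — path difference = 3λ, a whole number of wavelengths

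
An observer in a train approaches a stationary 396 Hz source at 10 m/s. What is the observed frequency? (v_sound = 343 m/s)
f_obs = f·(v + v_o)/v = 407.5 Hz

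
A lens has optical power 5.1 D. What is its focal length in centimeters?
f = 1/P = 19.61 cm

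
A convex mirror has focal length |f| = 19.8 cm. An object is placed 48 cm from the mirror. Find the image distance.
f = −19.8 cm (convex); 1/di = 1/f − 1/do → di = -14.02 cm (virtual image, behind mirror)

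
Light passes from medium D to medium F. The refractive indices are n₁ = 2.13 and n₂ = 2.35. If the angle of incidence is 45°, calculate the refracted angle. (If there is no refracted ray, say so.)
sin θ₂ = (n₁/n₂)·sin θ₁ = 0.6409 → θ₂ = 39.86°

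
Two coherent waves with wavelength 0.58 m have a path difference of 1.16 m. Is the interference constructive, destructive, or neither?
constructive — path difference = 2λ, a whole number of wavelengths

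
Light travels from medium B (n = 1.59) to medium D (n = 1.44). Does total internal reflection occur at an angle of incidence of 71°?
θc = arcsin(n₂/n₁) = 64.91°; 71° > θc, so yes — total internal reflection.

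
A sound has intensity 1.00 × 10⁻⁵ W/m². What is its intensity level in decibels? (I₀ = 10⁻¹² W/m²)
β = 10·log₁₀(I/I₀) = 70 dB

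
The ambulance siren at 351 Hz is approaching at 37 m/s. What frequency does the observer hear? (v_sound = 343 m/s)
f_obs = f·v/(v − v_s) = 393.4 Hz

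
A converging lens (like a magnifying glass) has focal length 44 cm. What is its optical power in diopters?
P = 1/f = 2.273 D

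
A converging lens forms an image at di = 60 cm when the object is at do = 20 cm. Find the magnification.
M = −di/do = -3 (inverted image)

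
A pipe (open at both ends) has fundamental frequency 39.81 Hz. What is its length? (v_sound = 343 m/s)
L = v/(2f₁) = 4.308 m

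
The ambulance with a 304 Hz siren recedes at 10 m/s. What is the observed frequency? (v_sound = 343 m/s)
f_obs = f·v/(v + v_s) = 295.4 Hz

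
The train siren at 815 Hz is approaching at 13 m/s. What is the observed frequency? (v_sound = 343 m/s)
f_obs = f·v/(v − v_s) = 847.1 Hz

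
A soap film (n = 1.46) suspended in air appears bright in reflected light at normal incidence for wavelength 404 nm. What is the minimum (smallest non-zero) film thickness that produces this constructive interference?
2nt = (m − ½)λ with m = 1 → t = (m − ½)λ/(2n) = 69.18 nm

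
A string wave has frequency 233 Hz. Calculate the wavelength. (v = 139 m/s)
λ = v/f = 0.5966 m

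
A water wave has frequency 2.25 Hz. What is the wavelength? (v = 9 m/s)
λ = v/f = 4 m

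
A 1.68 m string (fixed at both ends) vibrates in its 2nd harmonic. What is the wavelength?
λₙ = 2L/n = 1.68 m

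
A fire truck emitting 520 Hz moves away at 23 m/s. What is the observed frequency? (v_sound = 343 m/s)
f_obs = f·v/(v + v_s) = 487.3 Hz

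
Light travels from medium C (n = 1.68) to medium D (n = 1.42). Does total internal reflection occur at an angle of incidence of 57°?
θc = arcsin(n₂/n₁) = 57.7°; 57° < θc, so no — the ray refracts.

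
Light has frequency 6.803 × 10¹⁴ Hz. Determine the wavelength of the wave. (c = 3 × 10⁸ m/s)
λ = c/f = 441 nm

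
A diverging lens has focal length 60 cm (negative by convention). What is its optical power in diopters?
P = 1/f = -1.667 D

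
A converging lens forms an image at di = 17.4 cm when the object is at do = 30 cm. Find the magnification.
M = −di/do = -0.58 (inverted image)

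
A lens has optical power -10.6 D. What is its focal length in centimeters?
f = 1/P = -9.434 cm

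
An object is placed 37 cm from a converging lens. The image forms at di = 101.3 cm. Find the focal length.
1/f = 1/do + 1/di → f = 27.1 cm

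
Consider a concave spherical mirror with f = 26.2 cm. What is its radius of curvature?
R = 2|f| = 52.4 cm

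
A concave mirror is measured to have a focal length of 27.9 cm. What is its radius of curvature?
R = 2|f| = 55.8 cm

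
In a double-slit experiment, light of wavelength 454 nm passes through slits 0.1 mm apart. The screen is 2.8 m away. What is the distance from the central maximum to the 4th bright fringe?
y = mλL/d = 50.85 mm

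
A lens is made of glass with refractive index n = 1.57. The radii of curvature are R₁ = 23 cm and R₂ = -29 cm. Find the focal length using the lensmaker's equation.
1/f = (n − 1)(1/R₁ − 1/R₂) → f = 22.5 cm (converging lens)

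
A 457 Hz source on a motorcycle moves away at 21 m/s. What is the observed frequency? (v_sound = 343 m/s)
f_obs = f·v/(v + v_s) = 430.6 Hz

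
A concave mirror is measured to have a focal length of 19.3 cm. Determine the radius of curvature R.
R = 2|f| = 38.6 cm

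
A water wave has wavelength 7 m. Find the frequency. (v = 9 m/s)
f = v/λ = 1.286 Hz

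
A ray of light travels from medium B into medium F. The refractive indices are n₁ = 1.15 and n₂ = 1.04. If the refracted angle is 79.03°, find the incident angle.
sin θ₁ = (n₂/n₁)·sin θ₂ → θ₁ = 62.6°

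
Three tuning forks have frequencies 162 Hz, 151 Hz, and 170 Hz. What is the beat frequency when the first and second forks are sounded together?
11 Hz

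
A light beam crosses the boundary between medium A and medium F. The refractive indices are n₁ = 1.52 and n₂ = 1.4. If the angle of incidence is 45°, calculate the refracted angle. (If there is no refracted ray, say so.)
sin θ₂ = (n₁/n₂)·sin θ₁ = 0.7677 → θ₂ = 50.15°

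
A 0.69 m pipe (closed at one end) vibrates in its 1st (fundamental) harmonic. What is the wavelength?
λₙ = 4L/n = 2.76 m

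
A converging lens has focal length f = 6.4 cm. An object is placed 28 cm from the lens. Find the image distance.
1/di = 1/f − 1/do → di = 8.296 cm (real image)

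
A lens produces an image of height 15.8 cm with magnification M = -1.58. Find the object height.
ho = |hi|/|M| = 10 cm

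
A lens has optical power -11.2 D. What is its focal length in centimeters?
f = 1/P = -8.929 cm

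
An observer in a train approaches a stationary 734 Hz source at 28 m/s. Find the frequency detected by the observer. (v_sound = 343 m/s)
f_obs = f·(v + v_o)/v = 793.9 Hz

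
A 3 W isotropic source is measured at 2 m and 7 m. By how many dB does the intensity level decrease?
Δβ = 20·log₁₀(r₂/r₁) = 10.88 dB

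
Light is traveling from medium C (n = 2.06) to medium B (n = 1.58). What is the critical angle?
θc = arcsin(n₂/n₁) = 50.08°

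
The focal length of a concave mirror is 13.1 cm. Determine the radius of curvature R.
R = 2|f| = 26.2 cm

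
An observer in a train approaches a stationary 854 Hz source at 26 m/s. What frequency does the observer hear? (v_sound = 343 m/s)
f_obs = f·(v + v_o)/v = 918.7 Hz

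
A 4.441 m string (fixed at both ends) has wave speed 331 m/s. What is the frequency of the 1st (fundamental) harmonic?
fₙ = nv/(2L) = 37.27 Hz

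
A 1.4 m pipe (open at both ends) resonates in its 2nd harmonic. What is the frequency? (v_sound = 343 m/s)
fₙ = nv/(2L) = 245 Hz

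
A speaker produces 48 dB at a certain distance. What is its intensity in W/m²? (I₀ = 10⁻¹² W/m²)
I = I₀·10^(β/10) = 6.31 × 10⁻⁸ W/m²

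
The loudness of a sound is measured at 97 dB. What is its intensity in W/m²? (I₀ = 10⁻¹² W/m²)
I = I₀·10^(β/10) = 5.01 × 10⁻³ W/m²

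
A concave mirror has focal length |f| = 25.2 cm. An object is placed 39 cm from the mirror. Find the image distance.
f = +25.2 cm (concave); 1/di = 1/f − 1/do → di = 71.22 cm (real image, in front of mirror)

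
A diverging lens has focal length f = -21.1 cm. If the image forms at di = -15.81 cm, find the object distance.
1/do = 1/f − 1/di → do = 63.06 cm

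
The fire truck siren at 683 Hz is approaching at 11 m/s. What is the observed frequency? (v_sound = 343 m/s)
f_obs = f·v/(v − v_s) = 705.6 Hz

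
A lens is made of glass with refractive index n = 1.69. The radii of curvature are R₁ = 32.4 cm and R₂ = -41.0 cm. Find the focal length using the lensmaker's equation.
1/f = (n − 1)(1/R₁ − 1/R₂) → f = 26.23 cm (converging lens)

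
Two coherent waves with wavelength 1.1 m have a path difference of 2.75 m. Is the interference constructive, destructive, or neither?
destructive — path difference = 2.5λ, an odd multiple of λ/2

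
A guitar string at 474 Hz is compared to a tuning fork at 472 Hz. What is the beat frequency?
2 Hz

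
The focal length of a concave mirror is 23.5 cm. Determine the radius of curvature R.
R = 2|f| = 47 cm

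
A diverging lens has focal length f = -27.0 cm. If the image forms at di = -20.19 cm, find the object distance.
1/do = 1/f − 1/di → do = 80.05 cm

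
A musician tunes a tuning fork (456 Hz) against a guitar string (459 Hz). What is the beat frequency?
3 Hz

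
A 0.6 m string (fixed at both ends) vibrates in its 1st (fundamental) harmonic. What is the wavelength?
λₙ = 2L/n = 1.2 m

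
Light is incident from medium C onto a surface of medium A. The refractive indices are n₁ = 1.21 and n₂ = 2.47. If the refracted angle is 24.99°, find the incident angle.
sin θ₁ = (n₂/n₁)·sin θ₂ → θ₁ = 59.58°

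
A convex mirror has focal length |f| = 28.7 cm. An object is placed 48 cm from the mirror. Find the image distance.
f = −28.7 cm (convex); 1/di = 1/f − 1/do → di = -17.96 cm (virtual image, behind mirror)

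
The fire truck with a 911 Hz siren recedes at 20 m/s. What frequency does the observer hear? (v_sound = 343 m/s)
f_obs = f·v/(v + v_s) = 860.8 Hz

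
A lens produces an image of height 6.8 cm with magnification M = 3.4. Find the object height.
ho = |hi|/|M| = 2 cm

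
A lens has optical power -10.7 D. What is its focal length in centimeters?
f = 1/P = -9.346 cm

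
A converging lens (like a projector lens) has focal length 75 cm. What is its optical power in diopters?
P = 1/f = 1.333 D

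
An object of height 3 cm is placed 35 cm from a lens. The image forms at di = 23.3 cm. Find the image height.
hi = (-di/do) × ho = -1.997 cm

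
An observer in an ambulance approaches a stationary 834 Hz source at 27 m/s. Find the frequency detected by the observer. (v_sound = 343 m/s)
f_obs = f·(v + v_o)/v = 899.7 Hz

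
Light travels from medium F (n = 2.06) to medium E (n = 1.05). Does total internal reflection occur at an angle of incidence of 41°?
θc = arcsin(n₂/n₁) = 30.64°; 41° > θc, so yes — total internal reflection.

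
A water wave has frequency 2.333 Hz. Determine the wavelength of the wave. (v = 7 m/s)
λ = v/f = 3 m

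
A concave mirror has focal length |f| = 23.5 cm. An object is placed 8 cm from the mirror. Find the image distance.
f = +23.5 cm (concave); 1/di = 1/f − 1/do → di = -12.13 cm (virtual image, behind mirror)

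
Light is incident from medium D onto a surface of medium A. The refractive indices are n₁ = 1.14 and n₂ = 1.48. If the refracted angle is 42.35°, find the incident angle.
sin θ₁ = (n₂/n₁)·sin θ₂ → θ₁ = 60.99°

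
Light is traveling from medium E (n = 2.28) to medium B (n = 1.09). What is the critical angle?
θc = arcsin(n₂/n₁) = 28.56°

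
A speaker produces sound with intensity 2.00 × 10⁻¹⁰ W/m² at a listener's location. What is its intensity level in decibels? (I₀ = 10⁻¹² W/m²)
β = 10·log₁₀(I/I₀) = 23.01 dB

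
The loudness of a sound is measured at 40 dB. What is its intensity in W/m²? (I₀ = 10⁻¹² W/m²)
I = I₀·10^(β/10) = 1.00 × 10⁻⁸ W/m²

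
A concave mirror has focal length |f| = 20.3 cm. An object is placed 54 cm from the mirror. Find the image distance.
f = +20.3 cm (concave); 1/di = 1/f − 1/do → di = 32.53 cm (real image, in front of mirror)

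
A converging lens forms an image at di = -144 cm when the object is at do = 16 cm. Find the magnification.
M = −di/do = 9 (upright image)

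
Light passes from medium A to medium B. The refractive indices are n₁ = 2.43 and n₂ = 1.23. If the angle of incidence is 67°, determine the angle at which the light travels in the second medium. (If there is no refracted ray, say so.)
sin θ₂ = (n₁/n₂)·sin θ₁ = 1.819 > 1, so there is no refracted ray — the light undergoes total internal reflection.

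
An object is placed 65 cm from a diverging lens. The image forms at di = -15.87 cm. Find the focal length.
1/f = 1/do + 1/di → f = -21 cm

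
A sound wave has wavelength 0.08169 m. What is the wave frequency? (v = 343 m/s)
f = v/λ = 4199 Hz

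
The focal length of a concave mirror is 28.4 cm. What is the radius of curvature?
R = 2|f| = 56.8 cm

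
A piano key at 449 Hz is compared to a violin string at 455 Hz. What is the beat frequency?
6 Hz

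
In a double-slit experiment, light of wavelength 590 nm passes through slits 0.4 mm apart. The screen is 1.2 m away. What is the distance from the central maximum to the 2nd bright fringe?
y = mλL/d = 3.54 mm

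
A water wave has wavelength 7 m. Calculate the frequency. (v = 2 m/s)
f = v/λ = 0.2857 Hz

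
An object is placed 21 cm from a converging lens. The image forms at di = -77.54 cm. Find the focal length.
1/f = 1/do + 1/di → f = 28.8 cm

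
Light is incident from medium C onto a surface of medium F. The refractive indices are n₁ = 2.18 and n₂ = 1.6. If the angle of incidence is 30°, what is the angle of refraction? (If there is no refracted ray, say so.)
sin θ₂ = (n₁/n₂)·sin θ₁ = 0.6812 → θ₂ = 42.94°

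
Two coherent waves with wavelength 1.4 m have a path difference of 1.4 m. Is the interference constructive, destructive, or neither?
constructive — path difference = 1λ, a whole number of wavelengths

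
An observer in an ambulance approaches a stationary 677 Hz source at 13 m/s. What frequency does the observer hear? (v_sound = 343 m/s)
f_obs = f·(v + v_o)/v = 702.7 Hz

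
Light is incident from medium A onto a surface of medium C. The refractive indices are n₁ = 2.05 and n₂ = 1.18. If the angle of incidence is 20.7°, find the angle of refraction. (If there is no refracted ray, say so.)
sin θ₂ = (n₁/n₂)·sin θ₁ = 0.6141 → θ₂ = 37.89°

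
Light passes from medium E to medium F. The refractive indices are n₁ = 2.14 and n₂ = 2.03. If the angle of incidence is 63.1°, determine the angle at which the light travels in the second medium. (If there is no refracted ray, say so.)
sin θ₂ = (n₁/n₂)·sin θ₁ = 0.9401 → θ₂ = 70.07°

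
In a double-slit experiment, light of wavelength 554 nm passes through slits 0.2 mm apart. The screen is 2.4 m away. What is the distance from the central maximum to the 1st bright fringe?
y = mλL/d = 6.648 mm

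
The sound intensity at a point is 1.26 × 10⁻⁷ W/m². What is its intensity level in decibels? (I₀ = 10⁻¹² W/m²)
β = 10·log₁₀(I/I₀) = 51 dB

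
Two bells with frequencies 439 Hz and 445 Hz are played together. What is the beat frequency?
6 Hz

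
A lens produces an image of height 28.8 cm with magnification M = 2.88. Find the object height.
ho = |hi|/|M| = 10 cm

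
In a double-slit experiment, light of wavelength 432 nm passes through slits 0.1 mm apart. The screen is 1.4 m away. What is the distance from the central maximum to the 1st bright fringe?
y = mλL/d = 6.048 mm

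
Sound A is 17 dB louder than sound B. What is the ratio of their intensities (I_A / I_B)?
I_A/I_B = 10^(Δβ/10) = 50.12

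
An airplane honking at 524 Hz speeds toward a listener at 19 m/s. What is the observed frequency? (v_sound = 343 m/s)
f_obs = f·v/(v − v_s) = 554.7 Hz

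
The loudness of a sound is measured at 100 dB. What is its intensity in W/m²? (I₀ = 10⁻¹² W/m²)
I = I₀·10^(β/10) = 1.00 × 10⁻² W/m²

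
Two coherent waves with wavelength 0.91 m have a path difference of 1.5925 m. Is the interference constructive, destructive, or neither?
neither (partial) — path difference = 1.75λ, neither a whole number of wavelengths nor an odd multiple of λ/2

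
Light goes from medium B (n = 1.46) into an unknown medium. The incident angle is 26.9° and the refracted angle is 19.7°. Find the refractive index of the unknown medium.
n₂ = n₁·sin θ₁ / sin θ₂ = 1.96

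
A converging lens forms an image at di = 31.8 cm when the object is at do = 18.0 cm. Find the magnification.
M = −di/do = -1.767 (inverted image)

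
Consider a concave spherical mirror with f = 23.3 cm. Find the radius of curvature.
R = 2|f| = 46.6 cm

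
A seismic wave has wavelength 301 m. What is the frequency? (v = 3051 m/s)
f = v/λ = 10.14 Hz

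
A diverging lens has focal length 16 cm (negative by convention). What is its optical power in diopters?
P = 1/f = -6.25 D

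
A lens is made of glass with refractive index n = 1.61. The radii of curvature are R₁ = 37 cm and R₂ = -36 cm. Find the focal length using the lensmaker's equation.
1/f = (n − 1)(1/R₁ − 1/R₂) → f = 29.91 cm (converging lens)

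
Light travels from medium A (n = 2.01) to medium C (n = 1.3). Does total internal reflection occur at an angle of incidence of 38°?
θc = arcsin(n₂/n₁) = 40.3°; 38° < θc, so no — the ray refracts.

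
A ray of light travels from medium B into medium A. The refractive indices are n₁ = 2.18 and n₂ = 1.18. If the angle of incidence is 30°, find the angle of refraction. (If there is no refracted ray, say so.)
sin θ₂ = (n₁/n₂)·sin θ₁ = 0.9237 → θ₂ = 67.48°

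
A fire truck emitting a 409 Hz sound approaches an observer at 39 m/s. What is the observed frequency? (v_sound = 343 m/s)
f_obs = f·v/(v − v_s) = 461.5 Hz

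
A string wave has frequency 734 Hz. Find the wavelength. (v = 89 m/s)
λ = v/f = 0.1213 m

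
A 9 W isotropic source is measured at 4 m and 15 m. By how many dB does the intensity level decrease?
Δβ = 20·log₁₀(r₂/r₁) = 11.48 dB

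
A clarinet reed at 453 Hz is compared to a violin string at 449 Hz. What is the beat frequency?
4 Hz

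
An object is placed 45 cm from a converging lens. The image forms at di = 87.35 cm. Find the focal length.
1/f = 1/do + 1/di → f = 29.7 cm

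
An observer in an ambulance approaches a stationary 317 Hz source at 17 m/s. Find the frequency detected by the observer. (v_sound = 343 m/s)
f_obs = f·(v + v_o)/v = 332.7 Hz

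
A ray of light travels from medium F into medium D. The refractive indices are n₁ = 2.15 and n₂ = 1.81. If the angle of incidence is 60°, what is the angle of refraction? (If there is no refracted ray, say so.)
sin θ₂ = (n₁/n₂)·sin θ₁ = 1.029 > 1, so there is no refracted ray — the light undergoes total internal reflection.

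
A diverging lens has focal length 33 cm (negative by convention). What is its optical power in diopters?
P = 1/f = -3.03 D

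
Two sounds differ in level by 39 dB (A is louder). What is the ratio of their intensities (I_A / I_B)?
I_A/I_B = 10^(Δβ/10) = 7943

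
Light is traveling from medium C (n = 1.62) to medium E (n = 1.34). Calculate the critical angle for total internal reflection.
θc = arcsin(n₂/n₁) = 55.81°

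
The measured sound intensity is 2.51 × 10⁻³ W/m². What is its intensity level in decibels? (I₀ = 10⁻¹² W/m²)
β = 10·log₁₀(I/I₀) = 94 dB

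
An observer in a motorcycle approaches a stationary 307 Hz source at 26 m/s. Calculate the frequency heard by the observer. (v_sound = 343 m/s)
f_obs = f·(v + v_o)/v = 330.3 Hz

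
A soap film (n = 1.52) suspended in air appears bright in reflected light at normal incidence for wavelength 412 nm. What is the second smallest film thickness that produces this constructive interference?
2nt = (m − ½)λ with m = 2 → t = (m − ½)λ/(2n) = 203.3 nm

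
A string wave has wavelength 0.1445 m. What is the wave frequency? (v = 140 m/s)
f = v/λ = 968.9 Hz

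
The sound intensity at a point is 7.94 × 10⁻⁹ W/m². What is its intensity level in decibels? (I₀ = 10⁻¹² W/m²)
β = 10·log₁₀(I/I₀) = 39 dB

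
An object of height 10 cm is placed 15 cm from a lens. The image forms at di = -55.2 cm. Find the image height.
hi = (-di/do) × ho = 36.8 cm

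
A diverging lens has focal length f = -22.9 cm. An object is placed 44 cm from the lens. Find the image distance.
1/di = 1/f − 1/do → di = -15.06 cm (virtual image)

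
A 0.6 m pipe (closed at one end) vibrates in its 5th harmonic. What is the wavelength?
λₙ = 4L/n = 0.48 m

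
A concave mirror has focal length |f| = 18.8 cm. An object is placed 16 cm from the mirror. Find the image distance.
f = +18.8 cm (concave); 1/di = 1/f − 1/do → di = -107.4 cm (virtual image, behind mirror)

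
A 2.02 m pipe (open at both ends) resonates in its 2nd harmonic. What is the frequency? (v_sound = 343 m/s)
fₙ = nv/(2L) = 169.8 Hz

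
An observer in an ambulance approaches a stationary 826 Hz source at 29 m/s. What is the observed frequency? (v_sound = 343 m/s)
f_obs = f·(v + v_o)/v = 895.8 Hz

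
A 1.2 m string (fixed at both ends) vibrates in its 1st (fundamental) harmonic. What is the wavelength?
λₙ = 2L/n = 2.4 m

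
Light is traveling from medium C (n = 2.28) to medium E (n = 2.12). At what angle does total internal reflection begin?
θc = arcsin(n₂/n₁) = 68.41°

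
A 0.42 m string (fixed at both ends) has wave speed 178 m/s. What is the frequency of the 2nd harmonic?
fₙ = nv/(2L) = 423.8 Hz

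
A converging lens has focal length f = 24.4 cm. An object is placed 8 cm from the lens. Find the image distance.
1/di = 1/f − 1/do → di = -11.9 cm (virtual image)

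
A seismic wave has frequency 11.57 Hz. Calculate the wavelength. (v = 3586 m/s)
λ = v/f = 309.9 m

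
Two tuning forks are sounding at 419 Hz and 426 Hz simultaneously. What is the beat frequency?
7 Hz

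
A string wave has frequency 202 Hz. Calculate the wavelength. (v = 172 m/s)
λ = v/f = 0.8515 m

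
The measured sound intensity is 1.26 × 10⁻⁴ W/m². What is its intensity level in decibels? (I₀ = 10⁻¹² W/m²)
β = 10·log₁₀(I/I₀) = 81 dB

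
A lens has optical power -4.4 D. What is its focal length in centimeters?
f = 1/P = -22.73 cm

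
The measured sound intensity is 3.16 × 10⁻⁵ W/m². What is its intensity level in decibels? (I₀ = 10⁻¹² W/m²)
β = 10·log₁₀(I/I₀) = 75 dB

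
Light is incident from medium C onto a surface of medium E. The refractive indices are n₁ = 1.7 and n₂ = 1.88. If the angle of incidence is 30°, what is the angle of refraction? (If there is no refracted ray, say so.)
sin θ₂ = (n₁/n₂)·sin θ₁ = 0.4521 → θ₂ = 26.88°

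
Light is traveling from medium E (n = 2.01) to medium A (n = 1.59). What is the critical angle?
θc = arcsin(n₂/n₁) = 52.28°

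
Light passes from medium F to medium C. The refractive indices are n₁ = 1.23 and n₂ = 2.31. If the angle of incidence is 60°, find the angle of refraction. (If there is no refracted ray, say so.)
sin θ₂ = (n₁/n₂)·sin θ₁ = 0.4611 → θ₂ = 27.46°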